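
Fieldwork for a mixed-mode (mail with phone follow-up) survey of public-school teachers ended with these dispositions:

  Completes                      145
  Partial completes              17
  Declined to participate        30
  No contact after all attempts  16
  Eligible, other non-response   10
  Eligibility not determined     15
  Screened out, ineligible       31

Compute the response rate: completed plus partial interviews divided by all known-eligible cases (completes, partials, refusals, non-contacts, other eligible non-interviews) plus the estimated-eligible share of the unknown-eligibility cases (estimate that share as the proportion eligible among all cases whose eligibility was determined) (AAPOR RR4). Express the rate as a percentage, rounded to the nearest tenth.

70.1%

Top = 145 + 17 = 162
Eligible (known) = 145 + 17 + 30 + 16 + 10 = 218
e = 218 / (218 + 31) = 218 / 249 = 0.8755
Estimated eligible among unknowns = 0.8755 × 15 = 13.13
Denominator = 218 + 13.13 = 231.13
RR4 = 162 / 231.13 = 0.7009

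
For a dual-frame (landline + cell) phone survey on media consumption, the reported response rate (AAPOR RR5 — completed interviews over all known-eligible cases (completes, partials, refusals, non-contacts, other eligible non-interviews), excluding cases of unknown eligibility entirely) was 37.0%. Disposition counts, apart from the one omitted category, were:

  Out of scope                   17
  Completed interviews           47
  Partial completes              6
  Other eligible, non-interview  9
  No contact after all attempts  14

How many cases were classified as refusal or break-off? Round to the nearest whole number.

51

RR5 = 47 / D = 0.370
D = 47 / 0.370 = 127.0
Other denominator terms total 76
refusal or break-off = 127.0 − 76 ≈ 51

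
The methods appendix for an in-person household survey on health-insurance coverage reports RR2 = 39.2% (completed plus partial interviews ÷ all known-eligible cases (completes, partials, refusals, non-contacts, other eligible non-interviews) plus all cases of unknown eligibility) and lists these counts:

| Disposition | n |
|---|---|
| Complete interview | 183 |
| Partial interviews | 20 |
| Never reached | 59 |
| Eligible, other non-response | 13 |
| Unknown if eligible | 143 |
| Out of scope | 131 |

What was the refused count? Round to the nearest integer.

100

Num → 183 + 20 = 203
RR2 = 203 / D = 0.392
D = 203 / 0.392 = 517.9
Other denominator terms total 418
refused = 517.9 − 418 ≈ 100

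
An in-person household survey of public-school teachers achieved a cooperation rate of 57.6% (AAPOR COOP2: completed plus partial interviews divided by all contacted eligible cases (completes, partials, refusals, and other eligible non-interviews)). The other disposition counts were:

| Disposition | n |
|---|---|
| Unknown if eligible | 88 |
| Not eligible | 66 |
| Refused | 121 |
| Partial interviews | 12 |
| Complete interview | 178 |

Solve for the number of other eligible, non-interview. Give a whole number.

Top = 178 + 12 = 190
COOP2 = 190 / D = 0.576
D = 190 / 0.576 = 329.9
Rest of base = 311
other eligible, non-interview = 329.9 − 311 ≈ 19

19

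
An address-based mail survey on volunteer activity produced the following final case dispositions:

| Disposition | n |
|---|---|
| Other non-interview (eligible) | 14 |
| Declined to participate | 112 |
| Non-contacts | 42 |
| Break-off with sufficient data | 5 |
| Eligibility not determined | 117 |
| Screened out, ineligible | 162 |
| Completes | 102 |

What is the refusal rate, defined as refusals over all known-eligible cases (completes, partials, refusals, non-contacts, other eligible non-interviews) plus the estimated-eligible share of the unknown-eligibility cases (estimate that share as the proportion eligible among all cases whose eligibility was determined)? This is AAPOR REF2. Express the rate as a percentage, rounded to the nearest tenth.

32.1%

Num: 112
Determined eligible: 102 + 5 + 112 + 42 + 14 = 275
e = 275 / (275 + 162) = 275 / 437 = 0.6293
e × U: 0.6293 × 117 = 73.63
Denom: 275 + 73.63 = 348.63
REF2 = 112 / 348.63 = 0.3213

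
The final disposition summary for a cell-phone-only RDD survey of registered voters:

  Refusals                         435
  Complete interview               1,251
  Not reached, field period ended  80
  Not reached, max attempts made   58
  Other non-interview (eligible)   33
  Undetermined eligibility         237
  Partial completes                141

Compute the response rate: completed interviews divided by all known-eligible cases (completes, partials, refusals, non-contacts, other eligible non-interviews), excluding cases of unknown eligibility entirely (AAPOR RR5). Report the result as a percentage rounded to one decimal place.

Non-contacts = 80 + 58 = 138
Numerator: 1251
Denom: 1251 + 141 + 435 + 138 + 33 = 1998
RR5 = 1251 / 1998 = 0.6261

62.6%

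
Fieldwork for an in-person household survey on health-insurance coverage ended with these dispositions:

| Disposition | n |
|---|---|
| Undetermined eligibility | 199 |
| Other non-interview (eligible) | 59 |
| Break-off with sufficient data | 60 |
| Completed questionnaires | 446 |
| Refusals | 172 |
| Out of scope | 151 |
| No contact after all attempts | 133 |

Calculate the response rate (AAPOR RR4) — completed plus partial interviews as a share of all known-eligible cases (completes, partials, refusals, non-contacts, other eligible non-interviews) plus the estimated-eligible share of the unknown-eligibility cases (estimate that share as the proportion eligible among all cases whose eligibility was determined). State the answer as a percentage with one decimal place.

48.7%

Numerator: 446 + 60 = 506
Known eligible: 446 + 60 + 172 + 133 + 59 = 870
e = 870 / (870 + 151) = 870 / 1021 = 0.8521
Estimated eligible among unknowns: 0.8521 × 199 = 169.57
Base: 870 + 169.57 = 1039.57
RR4 = 506 / 1039.57 = 0.4867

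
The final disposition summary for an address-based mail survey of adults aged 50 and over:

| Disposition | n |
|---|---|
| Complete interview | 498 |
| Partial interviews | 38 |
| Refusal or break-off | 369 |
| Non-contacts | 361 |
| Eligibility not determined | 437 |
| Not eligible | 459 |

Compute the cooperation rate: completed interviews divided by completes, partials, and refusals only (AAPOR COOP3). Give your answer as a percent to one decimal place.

Numerator = 498
Denominator = 498 + 38 + 369 = 905
COOP3 = 498 / 905 = 0.5503

55.0%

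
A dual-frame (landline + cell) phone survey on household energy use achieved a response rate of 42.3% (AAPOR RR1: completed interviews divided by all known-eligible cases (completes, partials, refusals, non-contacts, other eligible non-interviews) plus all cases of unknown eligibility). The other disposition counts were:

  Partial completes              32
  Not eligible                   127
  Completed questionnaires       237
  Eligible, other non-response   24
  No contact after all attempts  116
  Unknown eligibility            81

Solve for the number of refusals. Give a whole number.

RR1 = 237 / D = 0.423
D = 237 / 0.423 = 560.3
Other denominator terms total 490
refusals = 560.3 − 490 ≈ 70

70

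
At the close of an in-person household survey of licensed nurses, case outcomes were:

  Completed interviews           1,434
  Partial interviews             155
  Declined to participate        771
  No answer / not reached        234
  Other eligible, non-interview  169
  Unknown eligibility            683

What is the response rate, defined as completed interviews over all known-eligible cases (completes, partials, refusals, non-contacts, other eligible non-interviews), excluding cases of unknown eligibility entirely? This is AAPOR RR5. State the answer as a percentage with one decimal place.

Numerator = 1434
Denom = 1434 + 155 + 771 + 234 + 169 = 2763
RR5 = 1434 / 2763 = 0.5190

51.9%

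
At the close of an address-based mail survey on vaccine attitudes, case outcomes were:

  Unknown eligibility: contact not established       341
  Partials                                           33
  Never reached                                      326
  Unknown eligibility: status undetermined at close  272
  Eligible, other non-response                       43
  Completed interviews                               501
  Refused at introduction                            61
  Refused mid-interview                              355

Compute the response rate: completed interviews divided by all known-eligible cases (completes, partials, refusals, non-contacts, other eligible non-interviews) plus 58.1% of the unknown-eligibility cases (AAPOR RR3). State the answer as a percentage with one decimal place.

Refusal or break-off = 61 + 355 = 416
Unknown if eligible = 341 + 272 = 613
Numerator = 501
Determined eligible = 501 + 33 + 416 + 326 + 43 = 1319
Estimated eligible among unknowns = 0.5810 × 613 = 356.15
Base = 1319 + 356.15 = 1675.15
RR3 = 501 / 1675.15 = 0.2991

29.9%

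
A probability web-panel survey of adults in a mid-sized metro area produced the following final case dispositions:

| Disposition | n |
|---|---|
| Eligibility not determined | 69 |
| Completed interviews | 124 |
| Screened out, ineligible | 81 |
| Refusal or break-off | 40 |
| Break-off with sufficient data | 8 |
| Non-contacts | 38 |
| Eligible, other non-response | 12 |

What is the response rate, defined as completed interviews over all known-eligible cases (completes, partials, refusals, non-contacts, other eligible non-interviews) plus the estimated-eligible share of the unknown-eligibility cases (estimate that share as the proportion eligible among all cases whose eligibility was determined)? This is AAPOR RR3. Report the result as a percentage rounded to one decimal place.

45.5%

Numerator = 124
Known eligible = 124 + 8 + 40 + 38 + 12 = 222
e = 222 / (222 + 81) = 222 / 303 = 0.7327
Estimated eligible among unknowns = 0.7327 × 69 = 50.56
Denom = 222 + 50.56 = 272.56
RR3 = 124 / 272.56 = 0.4549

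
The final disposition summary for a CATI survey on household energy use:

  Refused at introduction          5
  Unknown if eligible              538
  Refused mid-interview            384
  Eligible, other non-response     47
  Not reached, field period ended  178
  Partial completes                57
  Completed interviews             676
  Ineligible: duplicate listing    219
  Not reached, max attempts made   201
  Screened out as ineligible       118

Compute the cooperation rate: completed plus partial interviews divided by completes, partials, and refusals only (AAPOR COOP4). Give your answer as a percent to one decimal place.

65.3%

Refusals = 5 + 384 = 389
No contact after all attempts = 178 + 201 = 379
Out of scope = 118 + 219 = 337
Num: 676 + 57 = 733
Denominator: 676 + 57 + 389 = 1122
COOP4 = 733 / 1122 = 0.6533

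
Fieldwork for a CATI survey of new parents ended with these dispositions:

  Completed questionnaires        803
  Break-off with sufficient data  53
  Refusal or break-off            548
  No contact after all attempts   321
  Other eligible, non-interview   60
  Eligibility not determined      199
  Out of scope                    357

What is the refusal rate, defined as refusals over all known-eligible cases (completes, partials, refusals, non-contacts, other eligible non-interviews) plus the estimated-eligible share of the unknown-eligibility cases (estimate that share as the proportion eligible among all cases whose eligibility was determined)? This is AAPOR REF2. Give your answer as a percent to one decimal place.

28.1%

Numerator: 548
Known eligible: 803 + 53 + 548 + 321 + 60 = 1785
e = 1785 / (1785 + 357) = 1785 / 2142 = 0.8333
Estimated eligible among unknowns: 0.8333 × 199 = 165.83
Base: 1785 + 165.83 = 1950.83
REF2 = 548 / 1950.83 = 0.2809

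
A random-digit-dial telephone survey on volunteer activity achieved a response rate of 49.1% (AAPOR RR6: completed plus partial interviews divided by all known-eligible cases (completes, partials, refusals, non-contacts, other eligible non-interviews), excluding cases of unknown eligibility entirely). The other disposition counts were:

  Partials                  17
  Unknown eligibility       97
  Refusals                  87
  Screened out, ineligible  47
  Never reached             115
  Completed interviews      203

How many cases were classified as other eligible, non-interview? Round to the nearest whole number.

26

Numerator = 203 + 17 = 220
RR6 = 220 / D = 0.491
D = 220 / 0.491 = 448.1
Other denominator terms total 422
other eligible, non-interview = 448.1 − 422 ≈ 26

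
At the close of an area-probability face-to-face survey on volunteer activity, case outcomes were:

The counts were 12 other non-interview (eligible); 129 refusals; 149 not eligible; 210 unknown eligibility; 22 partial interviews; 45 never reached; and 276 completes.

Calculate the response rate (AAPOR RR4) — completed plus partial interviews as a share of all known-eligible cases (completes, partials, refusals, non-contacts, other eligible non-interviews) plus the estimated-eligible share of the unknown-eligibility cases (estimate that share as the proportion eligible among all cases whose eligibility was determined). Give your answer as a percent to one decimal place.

Num = 276 + 22 = 298
Eligible (known) = 276 + 22 + 129 + 45 + 12 = 484
e = 484 / (484 + 149) = 484 / 633 = 0.7646
Eligible share of unknowns = 0.7646 × 210 = 160.57
Base = 484 + 160.57 = 644.57
RR4 = 298 / 644.57 = 0.4623

46.2%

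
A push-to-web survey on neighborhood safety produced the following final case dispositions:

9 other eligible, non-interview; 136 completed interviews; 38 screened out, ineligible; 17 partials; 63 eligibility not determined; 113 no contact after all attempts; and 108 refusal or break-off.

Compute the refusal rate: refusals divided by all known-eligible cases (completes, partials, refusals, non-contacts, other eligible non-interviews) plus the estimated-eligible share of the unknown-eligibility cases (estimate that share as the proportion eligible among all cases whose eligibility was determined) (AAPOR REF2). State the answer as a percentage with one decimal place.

Top → 108
Known eligible → 136 + 17 + 108 + 113 + 9 = 383
e = 383 / (383 + 38) = 383 / 421 = 0.9097
Eligible share of unknowns → 0.9097 × 63 = 57.31
Denom → 383 + 57.31 = 440.31
REF2 = 108 / 440.31 = 0.2453

24.5%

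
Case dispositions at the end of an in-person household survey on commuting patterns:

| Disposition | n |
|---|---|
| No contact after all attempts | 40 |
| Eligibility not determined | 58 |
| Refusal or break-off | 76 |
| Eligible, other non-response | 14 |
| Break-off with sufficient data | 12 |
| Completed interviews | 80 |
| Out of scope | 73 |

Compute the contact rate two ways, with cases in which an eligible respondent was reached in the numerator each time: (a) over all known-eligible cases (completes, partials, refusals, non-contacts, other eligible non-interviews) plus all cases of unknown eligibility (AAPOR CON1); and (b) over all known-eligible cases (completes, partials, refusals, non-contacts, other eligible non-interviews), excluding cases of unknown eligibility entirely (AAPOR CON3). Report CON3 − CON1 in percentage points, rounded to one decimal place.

Top → 80 + 12 + 76 + 14 = 182
Base → 80 + 12 + 76 + 40 + 14 + 58 = 280
CON1 = 182 / 280 = 0.6500
Base → 80 + 12 + 76 + 40 + 14 = 222
CON3 = 182 / 222 = 0.8198
Difference = 81.98 − 65.00 = 16.98 percentage points

17.0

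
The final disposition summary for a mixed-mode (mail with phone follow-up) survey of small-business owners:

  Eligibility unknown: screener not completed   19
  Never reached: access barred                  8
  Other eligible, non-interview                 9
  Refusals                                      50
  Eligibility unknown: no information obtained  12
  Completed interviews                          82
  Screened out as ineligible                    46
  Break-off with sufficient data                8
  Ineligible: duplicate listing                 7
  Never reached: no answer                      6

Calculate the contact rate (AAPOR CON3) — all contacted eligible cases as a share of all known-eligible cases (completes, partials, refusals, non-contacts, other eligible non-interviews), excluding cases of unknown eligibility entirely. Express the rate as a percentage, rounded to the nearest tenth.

91.4%

Never reached = 6 + 8 = 14
Undetermined eligibility = 19 + 12 = 31
Not eligible = 46 + 7 = 53
Num = 82 + 8 + 50 + 9 = 149
Denom = 82 + 8 + 50 + 14 + 9 = 163
CON3 = 149 / 163 = 0.9141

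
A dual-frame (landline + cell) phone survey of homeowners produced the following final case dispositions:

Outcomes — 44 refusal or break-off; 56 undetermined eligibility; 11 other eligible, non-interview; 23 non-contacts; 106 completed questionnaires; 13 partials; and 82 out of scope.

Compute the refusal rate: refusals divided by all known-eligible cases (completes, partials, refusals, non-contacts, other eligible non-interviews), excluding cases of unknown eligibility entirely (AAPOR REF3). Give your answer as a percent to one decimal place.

22.3%

Top = 44
Base = 106 + 13 + 44 + 23 + 11 = 197
REF3 = 44 / 197 = 0.2234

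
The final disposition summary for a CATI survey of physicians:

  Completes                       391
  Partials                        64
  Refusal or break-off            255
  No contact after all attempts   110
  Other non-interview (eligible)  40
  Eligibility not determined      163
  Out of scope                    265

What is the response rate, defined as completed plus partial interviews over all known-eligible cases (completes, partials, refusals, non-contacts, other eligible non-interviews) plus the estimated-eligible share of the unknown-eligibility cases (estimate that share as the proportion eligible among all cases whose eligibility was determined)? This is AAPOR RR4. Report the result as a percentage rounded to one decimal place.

Num: 391 + 64 = 455
Eligible (known): 391 + 64 + 255 + 110 + 40 = 860
e = 860 / (860 + 265) = 860 / 1125 = 0.7644
Estimated eligible among unknowns: 0.7644 × 163 = 124.60
Denominator: 860 + 124.60 = 984.60
RR4 = 455 / 984.60 = 0.4621

46.2%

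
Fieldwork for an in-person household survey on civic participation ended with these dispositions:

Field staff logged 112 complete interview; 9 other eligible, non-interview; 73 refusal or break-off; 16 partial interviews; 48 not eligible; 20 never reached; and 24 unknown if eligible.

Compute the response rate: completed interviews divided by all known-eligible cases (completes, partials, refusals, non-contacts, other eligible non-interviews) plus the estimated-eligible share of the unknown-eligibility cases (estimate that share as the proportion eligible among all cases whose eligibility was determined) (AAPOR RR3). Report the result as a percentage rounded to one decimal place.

Top: 112
Determined eligible: 112 + 16 + 73 + 20 + 9 = 230
e = 230 / (230 + 48) = 230 / 278 = 0.8273
e × U: 0.8273 × 24 = 19.86
Base: 230 + 19.86 = 249.86
RR3 = 112 / 249.86 = 0.4483

44.8%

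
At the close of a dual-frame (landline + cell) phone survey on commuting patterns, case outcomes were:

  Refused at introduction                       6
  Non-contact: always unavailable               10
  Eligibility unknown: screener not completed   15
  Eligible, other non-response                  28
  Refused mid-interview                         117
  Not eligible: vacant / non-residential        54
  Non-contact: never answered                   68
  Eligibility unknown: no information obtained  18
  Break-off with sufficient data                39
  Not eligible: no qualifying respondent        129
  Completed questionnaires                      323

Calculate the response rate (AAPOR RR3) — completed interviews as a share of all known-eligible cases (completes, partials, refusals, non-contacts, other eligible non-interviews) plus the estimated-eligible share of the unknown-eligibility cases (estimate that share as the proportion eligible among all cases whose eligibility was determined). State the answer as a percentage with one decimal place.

Refused = 6 + 117 = 123
No answer / not reached = 68 + 10 = 78
Unknown if eligible = 15 + 18 = 33
Not eligible = 129 + 54 = 183
Num = 323
Determined eligible = 323 + 39 + 123 + 78 + 28 = 591
e = 591 / (591 + 183) = 591 / 774 = 0.7636
e × U = 0.7636 × 33 = 25.20
Denominator = 591 + 25.20 = 616.20
RR3 = 323 / 616.20 = 0.5242

52.4%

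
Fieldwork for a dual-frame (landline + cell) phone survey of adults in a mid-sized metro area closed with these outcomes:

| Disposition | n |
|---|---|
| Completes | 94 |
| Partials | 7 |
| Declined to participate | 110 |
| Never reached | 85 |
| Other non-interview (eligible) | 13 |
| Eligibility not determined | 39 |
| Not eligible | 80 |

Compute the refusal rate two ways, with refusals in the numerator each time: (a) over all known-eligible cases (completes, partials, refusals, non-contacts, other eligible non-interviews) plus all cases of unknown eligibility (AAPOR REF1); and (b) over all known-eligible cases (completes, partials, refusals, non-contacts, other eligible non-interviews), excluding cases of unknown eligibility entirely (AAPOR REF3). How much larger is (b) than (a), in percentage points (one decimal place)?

Num = 110
Denominator = 94 + 7 + 110 + 85 + 13 + 39 = 348
REF1 = 110 / 348 = 0.3161
Denominator = 94 + 7 + 110 + 85 + 13 = 309
REF3 = 110 / 309 = 0.3560
Difference = 35.60 − 31.61 = 3.99 percentage points

4.0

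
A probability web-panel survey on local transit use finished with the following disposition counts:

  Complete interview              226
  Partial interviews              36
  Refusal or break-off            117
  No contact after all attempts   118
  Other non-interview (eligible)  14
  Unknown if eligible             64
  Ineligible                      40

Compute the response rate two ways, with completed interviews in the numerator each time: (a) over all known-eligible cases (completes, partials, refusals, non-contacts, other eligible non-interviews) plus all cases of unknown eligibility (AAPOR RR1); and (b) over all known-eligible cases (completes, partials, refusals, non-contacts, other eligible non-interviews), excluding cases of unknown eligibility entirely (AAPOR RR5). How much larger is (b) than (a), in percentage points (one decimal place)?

Numerator → 226
Denominator → 226 + 36 + 117 + 118 + 14 + 64 = 575
RR1 = 226 / 575 = 0.3930
Denominator → 226 + 36 + 117 + 118 + 14 = 511
RR5 = 226 / 511 = 0.4423
Difference = 44.23 − 39.30 = 4.93 percentage points

4.9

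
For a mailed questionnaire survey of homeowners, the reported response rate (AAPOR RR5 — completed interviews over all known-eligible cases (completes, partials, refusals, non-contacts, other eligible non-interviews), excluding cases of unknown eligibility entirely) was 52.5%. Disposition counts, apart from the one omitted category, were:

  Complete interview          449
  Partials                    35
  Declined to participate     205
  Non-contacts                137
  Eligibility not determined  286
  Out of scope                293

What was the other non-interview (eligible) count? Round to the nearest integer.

RR5 = 449 / D = 0.525
D = 449 / 0.525 = 855.2
Remaining denominator categories sum to 826
other non-interview (eligible) = 855.2 − 826 ≈ 29

29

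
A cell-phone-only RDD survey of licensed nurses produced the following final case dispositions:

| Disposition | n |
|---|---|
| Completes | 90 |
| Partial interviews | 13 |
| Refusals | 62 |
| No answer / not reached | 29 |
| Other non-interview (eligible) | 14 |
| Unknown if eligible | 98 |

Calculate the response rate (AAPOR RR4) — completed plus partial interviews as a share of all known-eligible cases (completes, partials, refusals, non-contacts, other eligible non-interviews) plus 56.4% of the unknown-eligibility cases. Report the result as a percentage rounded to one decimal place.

39.1%

Top → 90 + 13 = 103
Known eligible → 90 + 13 + 62 + 29 + 14 = 208
Eligible share of unknowns → 0.5640 × 98 = 55.27
Denominator → 208 + 55.27 = 263.27
RR4 = 103 / 263.27 = 0.3912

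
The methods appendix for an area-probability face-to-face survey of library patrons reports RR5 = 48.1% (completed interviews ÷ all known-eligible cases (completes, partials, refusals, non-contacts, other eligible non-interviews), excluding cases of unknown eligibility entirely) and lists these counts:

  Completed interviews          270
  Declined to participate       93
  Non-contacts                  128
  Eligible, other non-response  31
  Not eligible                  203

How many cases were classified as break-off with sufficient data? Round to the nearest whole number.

RR5 = 270 / D = 0.481
D = 270 / 0.481 = 561.3
Rest of base = 522
break-off with sufficient data = 561.3 − 522 ≈ 39

39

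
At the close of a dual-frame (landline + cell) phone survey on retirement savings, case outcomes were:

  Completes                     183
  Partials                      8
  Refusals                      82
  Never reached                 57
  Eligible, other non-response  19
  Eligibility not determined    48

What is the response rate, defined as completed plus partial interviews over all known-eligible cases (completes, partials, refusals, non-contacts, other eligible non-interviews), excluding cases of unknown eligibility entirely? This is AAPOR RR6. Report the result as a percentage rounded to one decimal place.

Numerator → 183 + 8 = 191
Base → 183 + 8 + 82 + 57 + 19 = 349
RR6 = 191 / 349 = 0.5473

54.7%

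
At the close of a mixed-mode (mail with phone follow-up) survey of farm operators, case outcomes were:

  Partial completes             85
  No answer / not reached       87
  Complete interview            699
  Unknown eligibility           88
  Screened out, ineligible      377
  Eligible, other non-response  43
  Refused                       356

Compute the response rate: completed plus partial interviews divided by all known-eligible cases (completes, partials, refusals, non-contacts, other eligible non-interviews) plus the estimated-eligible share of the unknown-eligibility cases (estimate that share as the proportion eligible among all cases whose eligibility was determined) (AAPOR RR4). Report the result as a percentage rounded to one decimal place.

Num: 699 + 85 = 784
Eligible (known): 699 + 85 + 356 + 87 + 43 = 1270
e = 1270 / (1270 + 377) = 1270 / 1647 = 0.7711
Eligible share of unknowns: 0.7711 × 88 = 67.86
Denom: 1270 + 67.86 = 1337.86
RR4 = 784 / 1337.86 = 0.5860

58.6%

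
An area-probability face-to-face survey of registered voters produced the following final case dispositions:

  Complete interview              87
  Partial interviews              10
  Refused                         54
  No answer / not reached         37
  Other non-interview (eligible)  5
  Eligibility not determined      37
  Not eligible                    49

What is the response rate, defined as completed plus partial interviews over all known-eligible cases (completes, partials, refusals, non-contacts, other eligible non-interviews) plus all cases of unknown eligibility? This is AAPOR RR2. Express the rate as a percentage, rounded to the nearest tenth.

Num = 87 + 10 = 97
Base = 87 + 10 + 54 + 37 + 5 + 37 = 230
RR2 = 97 / 230 = 0.4217

42.2%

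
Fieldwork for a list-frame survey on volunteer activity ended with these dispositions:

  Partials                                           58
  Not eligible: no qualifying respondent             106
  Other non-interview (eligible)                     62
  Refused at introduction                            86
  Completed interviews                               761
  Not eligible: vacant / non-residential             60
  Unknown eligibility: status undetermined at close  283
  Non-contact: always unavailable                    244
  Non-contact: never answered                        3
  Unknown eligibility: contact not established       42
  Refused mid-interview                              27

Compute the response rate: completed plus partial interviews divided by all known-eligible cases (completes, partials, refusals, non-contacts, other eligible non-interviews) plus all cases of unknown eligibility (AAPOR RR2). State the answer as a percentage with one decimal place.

52.3%

Refused = 86 + 27 = 113
No answer / not reached = 3 + 244 = 247
Undetermined eligibility = 42 + 283 = 325
Ineligible = 106 + 60 = 166
Numerator = 761 + 58 = 819
Base = 761 + 58 + 113 + 247 + 62 + 325 = 1566
RR2 = 819 / 1566 = 0.5230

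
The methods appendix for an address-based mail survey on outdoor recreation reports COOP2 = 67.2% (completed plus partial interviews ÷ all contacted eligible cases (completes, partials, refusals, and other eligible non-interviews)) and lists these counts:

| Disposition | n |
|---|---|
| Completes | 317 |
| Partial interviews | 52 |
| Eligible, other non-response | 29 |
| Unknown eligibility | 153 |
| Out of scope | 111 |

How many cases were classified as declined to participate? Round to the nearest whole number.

Num → 317 + 52 = 369
COOP2 = 369 / D = 0.672
D = 369 / 0.672 = 549.1
Remaining denominator categories sum to 398
declined to participate = 549.1 − 398 ≈ 151

151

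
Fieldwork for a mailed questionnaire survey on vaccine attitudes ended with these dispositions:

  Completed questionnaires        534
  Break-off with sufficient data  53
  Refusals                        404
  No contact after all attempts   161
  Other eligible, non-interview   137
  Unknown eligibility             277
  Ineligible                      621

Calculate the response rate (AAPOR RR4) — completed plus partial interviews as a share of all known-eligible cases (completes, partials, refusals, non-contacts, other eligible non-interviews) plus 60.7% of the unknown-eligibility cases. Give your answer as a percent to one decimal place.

Top = 534 + 53 = 587
Determined eligible = 534 + 53 + 404 + 161 + 137 = 1289
Estimated eligible among unknowns = 0.6070 × 277 = 168.14
Denominator = 1289 + 168.14 = 1457.14
RR4 = 587 / 1457.14 = 0.4028

40.3%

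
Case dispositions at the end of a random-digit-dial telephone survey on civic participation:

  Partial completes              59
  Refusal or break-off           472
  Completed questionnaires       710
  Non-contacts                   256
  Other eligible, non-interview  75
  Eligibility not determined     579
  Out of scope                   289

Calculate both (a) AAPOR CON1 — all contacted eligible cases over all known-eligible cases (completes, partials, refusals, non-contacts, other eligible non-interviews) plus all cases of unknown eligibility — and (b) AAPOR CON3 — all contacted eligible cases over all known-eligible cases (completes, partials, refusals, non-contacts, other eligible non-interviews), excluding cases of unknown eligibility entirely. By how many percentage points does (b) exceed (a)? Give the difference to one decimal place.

22.5

Numerator = 710 + 59 + 472 + 75 = 1316
Base = 710 + 59 + 472 + 256 + 75 + 579 = 2151
CON1 = 1316 / 2151 = 0.6118
Base = 710 + 59 + 472 + 256 + 75 = 1572
CON3 = 1316 / 1572 = 0.8372
Difference = 83.72 − 61.18 = 22.54 percentage points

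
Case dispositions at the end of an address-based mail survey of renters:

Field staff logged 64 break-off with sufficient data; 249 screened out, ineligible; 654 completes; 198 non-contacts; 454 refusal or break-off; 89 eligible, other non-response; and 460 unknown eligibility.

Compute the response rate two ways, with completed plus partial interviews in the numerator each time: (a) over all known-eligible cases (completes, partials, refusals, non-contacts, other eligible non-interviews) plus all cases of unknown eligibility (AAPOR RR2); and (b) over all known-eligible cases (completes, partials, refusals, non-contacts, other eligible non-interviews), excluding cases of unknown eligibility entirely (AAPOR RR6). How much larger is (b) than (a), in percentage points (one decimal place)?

11.8

Numerator = 654 + 64 = 718
Base = 654 + 64 + 454 + 198 + 89 + 460 = 1919
RR2 = 718 / 1919 = 0.3742
Base = 654 + 64 + 454 + 198 + 89 = 1459
RR6 = 718 / 1459 = 0.4921
Difference = 49.21 − 37.42 = 11.79 percentage points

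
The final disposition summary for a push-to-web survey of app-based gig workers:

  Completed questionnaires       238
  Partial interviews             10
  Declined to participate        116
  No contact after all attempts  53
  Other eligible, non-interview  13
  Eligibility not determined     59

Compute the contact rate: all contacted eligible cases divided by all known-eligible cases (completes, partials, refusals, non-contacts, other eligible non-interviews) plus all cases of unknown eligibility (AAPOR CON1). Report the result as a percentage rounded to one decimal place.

Num = 238 + 10 + 116 + 13 = 377
Denom = 238 + 10 + 116 + 53 + 13 + 59 = 489
CON1 = 377 / 489 = 0.7710

77.1%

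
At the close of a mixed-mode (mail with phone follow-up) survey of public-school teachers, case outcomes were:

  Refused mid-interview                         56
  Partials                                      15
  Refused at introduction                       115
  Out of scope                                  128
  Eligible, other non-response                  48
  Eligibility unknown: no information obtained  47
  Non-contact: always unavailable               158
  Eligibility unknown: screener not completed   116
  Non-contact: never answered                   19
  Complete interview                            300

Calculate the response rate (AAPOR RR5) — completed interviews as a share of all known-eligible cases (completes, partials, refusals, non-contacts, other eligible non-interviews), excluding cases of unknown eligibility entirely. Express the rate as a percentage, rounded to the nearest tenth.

42.2%

Refusals = 115 + 56 = 171
No answer / not reached = 19 + 158 = 177
Unknown if eligible = 116 + 47 = 163
Top: 300
Base: 300 + 15 + 171 + 177 + 48 = 711
RR5 = 300 / 711 = 0.4219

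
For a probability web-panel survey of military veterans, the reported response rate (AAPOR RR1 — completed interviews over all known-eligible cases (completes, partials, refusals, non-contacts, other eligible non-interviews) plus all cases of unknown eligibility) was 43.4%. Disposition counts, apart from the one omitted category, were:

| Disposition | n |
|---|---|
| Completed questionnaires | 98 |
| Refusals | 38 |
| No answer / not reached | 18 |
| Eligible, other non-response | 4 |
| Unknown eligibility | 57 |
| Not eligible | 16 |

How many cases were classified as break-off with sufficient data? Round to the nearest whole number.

RR1 = 98 / D = 0.434
D = 98 / 0.434 = 225.8
Other denominator terms total 215
break-off with sufficient data = 225.8 − 215 ≈ 11

11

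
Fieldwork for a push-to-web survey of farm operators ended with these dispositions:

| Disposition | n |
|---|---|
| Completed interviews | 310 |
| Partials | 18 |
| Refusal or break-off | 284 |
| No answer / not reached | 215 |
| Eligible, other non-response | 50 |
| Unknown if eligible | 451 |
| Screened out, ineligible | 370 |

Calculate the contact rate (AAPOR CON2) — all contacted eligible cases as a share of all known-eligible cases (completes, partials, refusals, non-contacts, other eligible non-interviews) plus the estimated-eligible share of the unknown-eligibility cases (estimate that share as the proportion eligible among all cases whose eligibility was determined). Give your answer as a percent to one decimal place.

Num: 310 + 18 + 284 + 50 = 662
Eligible (known): 310 + 18 + 284 + 215 + 50 = 877
e = 877 / (877 + 370) = 877 / 1247 = 0.7033
e × U: 0.7033 × 451 = 317.19
Base: 877 + 317.19 = 1194.19
CON2 = 662 / 1194.19 = 0.5544

55.4%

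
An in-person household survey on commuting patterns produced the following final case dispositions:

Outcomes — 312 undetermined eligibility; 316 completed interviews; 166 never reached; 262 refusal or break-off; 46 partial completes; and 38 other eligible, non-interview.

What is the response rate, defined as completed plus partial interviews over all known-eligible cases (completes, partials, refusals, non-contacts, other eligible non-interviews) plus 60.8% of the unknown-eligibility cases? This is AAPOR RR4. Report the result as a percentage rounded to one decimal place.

Num = 316 + 46 = 362
Known eligible = 316 + 46 + 262 + 166 + 38 = 828
Estimated eligible among unknowns = 0.6080 × 312 = 189.70
Base = 828 + 189.70 = 1017.70
RR4 = 362 / 1017.70 = 0.3557

35.6%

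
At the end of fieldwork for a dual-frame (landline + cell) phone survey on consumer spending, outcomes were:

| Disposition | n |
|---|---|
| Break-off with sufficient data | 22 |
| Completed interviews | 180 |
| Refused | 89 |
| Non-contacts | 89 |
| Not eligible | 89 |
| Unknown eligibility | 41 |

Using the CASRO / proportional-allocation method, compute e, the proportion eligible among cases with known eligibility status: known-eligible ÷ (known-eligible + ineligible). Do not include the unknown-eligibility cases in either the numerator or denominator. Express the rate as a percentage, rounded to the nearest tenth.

Known eligible = 180 + 22 + 89 + 89 = 380
e = 380 / (380 + 89) = 380 / 469 = 0.8102

81.0%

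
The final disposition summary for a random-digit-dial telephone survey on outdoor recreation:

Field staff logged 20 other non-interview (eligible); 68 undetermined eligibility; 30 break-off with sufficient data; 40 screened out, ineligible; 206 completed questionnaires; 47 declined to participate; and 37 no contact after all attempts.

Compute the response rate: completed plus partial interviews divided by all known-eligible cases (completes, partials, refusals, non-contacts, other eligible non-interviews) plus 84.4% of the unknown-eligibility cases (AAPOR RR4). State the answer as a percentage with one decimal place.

Top = 206 + 30 = 236
Eligible (known) = 206 + 30 + 47 + 37 + 20 = 340
e × U = 0.8440 × 68 = 57.39
Denominator = 340 + 57.39 = 397.39
RR4 = 236 / 397.39 = 0.5939

59.4%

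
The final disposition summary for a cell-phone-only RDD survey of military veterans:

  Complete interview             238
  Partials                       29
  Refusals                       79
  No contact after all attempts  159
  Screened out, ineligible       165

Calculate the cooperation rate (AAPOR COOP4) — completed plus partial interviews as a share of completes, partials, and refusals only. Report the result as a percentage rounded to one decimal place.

Top = 238 + 29 = 267
Denom = 238 + 29 + 79 = 346
COOP4 = 267 / 346 = 0.7717

77.2%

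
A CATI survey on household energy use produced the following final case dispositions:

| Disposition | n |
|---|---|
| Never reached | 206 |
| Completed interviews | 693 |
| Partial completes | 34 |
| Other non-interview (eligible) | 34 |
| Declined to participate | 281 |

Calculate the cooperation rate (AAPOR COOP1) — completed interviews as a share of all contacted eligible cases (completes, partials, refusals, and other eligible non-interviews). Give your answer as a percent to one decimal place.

Numerator = 693
Denom = 693 + 34 + 281 + 34 = 1042
COOP1 = 693 / 1042 = 0.6651

66.5%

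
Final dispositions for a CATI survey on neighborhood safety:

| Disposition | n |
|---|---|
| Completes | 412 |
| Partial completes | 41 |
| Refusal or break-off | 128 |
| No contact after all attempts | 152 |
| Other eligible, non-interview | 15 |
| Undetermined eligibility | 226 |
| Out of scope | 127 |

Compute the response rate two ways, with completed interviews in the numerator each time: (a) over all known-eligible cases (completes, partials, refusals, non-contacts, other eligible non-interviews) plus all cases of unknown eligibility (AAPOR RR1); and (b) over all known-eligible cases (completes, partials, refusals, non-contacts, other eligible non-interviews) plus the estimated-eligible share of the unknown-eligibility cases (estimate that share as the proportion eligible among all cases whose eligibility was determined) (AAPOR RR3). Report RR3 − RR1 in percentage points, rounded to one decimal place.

Numerator = 412
Denominator = 412 + 41 + 128 + 152 + 15 + 226 = 974
RR1 = 412 / 974 = 0.4230
Known eligible = 412 + 41 + 128 + 152 + 15 = 748
e = 748 / (748 + 127) = 748 / 875 = 0.8549
Estimated eligible among unknowns = 0.8549 × 226 = 193.21
Denominator = 748 + 193.21 = 941.21
RR3 = 412 / 941.21 = 0.4377
Difference = 43.77 − 42.30 = 1.47 percentage points

1.5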